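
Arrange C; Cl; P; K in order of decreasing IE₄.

C, K, Cl, P

Consider each +3 ion: C³⁺ still has 1 valence electron; Cl³⁺ still has 4 valence electrons; P³⁺ still has 2 valence electrons; K³⁺ is already 2 electrons into the core.
Usually core removal costs more than valence removal, but here the competition is close: a tightly held n=2 valence electron can cost more to remove than an n=3 core electron, so the actual values have to decide it.
Valence configurations: C³⁺ [He]2s¹, Cl³⁺ [Ne]3s²3p², P³⁺ [Ne]3s².
Approximate IE_4 values (kJ/mol): C 6223, Cl 5159, P 4964, K 5877.
Hence IE_4: P < Cl < K < C.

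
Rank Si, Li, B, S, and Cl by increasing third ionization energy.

Si, S, B, Cl, Li

Consider each +2 ion: Si²⁺ still has 2 valence electrons; Li²⁺ is already 1 electron into the core; B²⁺ still has 1 valence electron; S²⁺ still has 4 valence electrons; Cl²⁺ still has 5 valence electrons.
Pulling an electron out of a noble-gas core costs far more than removing a remaining valence electron, so Li sits at the high end of IE_3.
Valence configurations: Si²⁺ [Ne]3s², B²⁺ [He]2s¹, S²⁺ [Ne]3s²3p², Cl²⁺ [Ne]3s²3p³.
Tabulated IE_3 (kJ/mol): Si 3232, Li 11815, B 3660, S 3357, Cl 3822.
Putting it together, IE_3: Si < S < B < Cl < Li.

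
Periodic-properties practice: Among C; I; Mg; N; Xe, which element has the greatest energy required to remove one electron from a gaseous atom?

C is in period 2, group 14; N is in period 2, group 15; Mg is in period 3, group 2; I is in period 5, group 17; Xe is in period 5, group 18.
IE₁ increases left→right with effective nuclear charge and decreases top→bottom as the valence shell moves farther out.
Neither a single period nor a single group — weigh both effects.
I > Mg: period and group pull opposite ways; the across-period shift dominates (1008 vs 738 kJ/mol).
C > I: the two effects oppose for this pair; the down-group effect wins (1086 vs 1008 kJ/mol).
Xe > C: the two effects oppose for this pair; the across-period effect wins (1170 vs 1086 kJ/mol).
N > Xe: the two effects oppose for this pair; the down-group effect wins (1402 vs 1170 kJ/mol).
Approximate values (kJ/mol): C 1086, N 1402, Mg 738, I 1008, Xe 1170.
The greatest energy required to remove one electron from a gaseous atom among these belongs to N.

N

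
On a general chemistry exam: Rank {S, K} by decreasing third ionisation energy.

Consider each +2 ion: S²⁺ still has 4 valence electrons; K²⁺ is already 1 electron into the core.
Pulling an electron out of a noble-gas core costs far more than removing a remaining valence electron, so K sits at the high end of IE_3.
Tabulated IE_3 (kJ/mol): S 3357, K 4420.
Hence IE_3: S < K.

K, S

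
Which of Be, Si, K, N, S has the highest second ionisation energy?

K

After 1 electron has been removed, what remains? Be⁺ still has 1 valence electron; Si⁺ still has 3 valence electrons; K⁺ is the bare [Ar] core; N⁺ still has 4 valence electrons; S⁺ still has 5 valence electrons.
Core electrons are held far more tightly than valence electrons, so K tops the IE_2 order.
Valence configurations: Be⁺ [He]2s¹, Si⁺ [Ne]3s²3p¹, N⁺ [He]2s²2p², S⁺ [Ne]3s²3p³.
Tabulated IE_2 (kJ/mol): Be 1757, Si 1577, K 3052, N 2856, S 2252.
Overall IE_2 order: Si < Be < S < N < K.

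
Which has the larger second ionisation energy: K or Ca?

The second ionization energy removes an electron from the +1 ion. For each element: K⁺ is the bare [Ar] core; Ca⁺ still has 1 valence electron.
Pulling an electron out of a noble-gas core costs far more than removing a remaining valence electron, so K sits at the high end of IE_2.
The numbers (kJ/mol): K 3052, Ca 1145.
Putting it together, IE_2: Ca < K.

K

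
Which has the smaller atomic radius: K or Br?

Br

Across a period the added protons contract the valence shell; down a group each new principal shell makes the atom larger.
All lie in period 4, so atomic radius increases right to left.
So Br has the smaller atomic radius (Br < K).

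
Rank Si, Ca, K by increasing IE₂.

Ca, Si, K

After 1 electron has been removed, what remains? Si⁺ still has 3 valence electrons; Ca⁺ still has 1 valence electron; K⁺ is the bare [Ar] core.
Core electrons are held far more tightly than valence electrons, so K tops the IE_2 order.
Valence configurations: Si⁺ [Ne]3s²3p¹, Ca⁺ [Ar]4s¹.
Tabulated IE_2 (kJ/mol): Si 1577, Ca 1145, K 3052.
Putting it together, IE_2: Ca < Si < K.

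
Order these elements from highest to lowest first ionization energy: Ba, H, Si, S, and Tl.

H is in period 1, group 1; Si is in period 3, group 14; S is in period 3, group 16; Ba is in period 6, group 2; Tl is in period 6, group 13.
Removing the outermost electron gets harder across a period and easier down a group.
Neither a single period nor a single group — weigh both effects.
Tl > Ba: both are in period 6; the period trend gives Tl the larger value.
Si > Tl: relative to Tl, both the across-period and down-group shifts push Si's first ionization energy up.
S > Si: both are in period 3; the period trend gives S the larger value.
H > S: period and group pull opposite ways; the down-group shift dominates (1312 vs 1000 kJ/mol).
Tabulated first ionization energy (kJ/mol): H 1312, Si 786, S 1000, Ba 503, Tl 589.
So from highest to lowest: H > S > Si > Tl > Ba.

H > S > Si > Tl > Ba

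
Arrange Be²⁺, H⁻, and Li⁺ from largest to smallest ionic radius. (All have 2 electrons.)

H⁻ > Li⁺ > Be²⁺

All of these have 2 electrons, so size is governed by nuclear charge alone: the more protons, the stronger the pull on the same electron cloud, and the smaller the ion.
Nuclear charges: Be²⁺ (Z=4), Li⁺ (Z=3), H⁻ (Z=1).
Largest to smallest: H⁻ > Li⁺ > Be²⁺.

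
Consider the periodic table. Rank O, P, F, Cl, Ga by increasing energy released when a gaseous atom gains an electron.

O is in period 2, group 16; F is in period 2, group 17; P is in period 3, group 15; Cl is in period 3, group 17; Ga is in period 4, group 13.
EA tends to increase across a period and decrease down a group, though the pattern is less regular than for IE or radius.
These span different periods and groups, so the two trends combine.
P > Ga: relative to Ga, both the across-period and down-group shifts push P's electron affinity up.
O > P: relative to P, both the across-period and down-group shifts push O's electron affinity up.
F > O: F lies to the right of O in period 2, so the across-period effect alone puts F higher.
Cl > F: this pair runs against the simple trend — see the exception note.
Note the exception: Cl has a higher electron affinity than F, contrary to the simple trend — F's small 2p subshell makes the incoming electron feel strong e⁻–e⁻ repulsion, so Cl actually releases more energy on gaining an electron.
Approximate values (kJ/mol): O 141, F 328, P 72, Cl 349, Ga 29.
So from lowest to highest: Ga < P < O < F < Cl.

Ga < P < O < F < Cl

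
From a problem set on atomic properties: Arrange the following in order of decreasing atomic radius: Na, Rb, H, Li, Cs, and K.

H is in period 1, group 1; Li is in period 2, group 1; Na is in period 3, group 1; K is in period 4, group 1; Rb is in period 5, group 1; Cs is in period 6, group 1.
Moving right in a period, electrons are added to the same shell under a stronger nuclear pull, so atoms get smaller; moving down, a new shell is opened and atoms get larger.
All are in group 1, so atomic radius increases down the group.
So from largest to smallest: Cs > Rb > K > Na > Li > H.

Cs > Rb > K > Na > Li > H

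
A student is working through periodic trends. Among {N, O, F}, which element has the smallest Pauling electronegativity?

N

N is in period 2, group 15; O is in period 2, group 16; F is in period 2, group 17.
EN rises left→right (higher Z_eff, smaller atoms) and falls top→bottom (larger, more shielded atoms).
All lie in period 2, so electronegativity increases left to right.
The smallest Pauling electronegativity among these belongs to N.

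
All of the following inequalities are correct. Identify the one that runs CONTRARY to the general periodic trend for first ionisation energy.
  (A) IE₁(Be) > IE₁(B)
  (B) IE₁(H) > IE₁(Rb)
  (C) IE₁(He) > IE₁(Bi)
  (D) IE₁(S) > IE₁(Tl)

The general trend: first ionisation energy increases across a period and decreases down a group.
(A) Be (period 2, group 2) vs B (period 2, group 13): the stated order contradicts the simple trend.
(B) H (period 1, group 1) vs Rb (period 5, group 1): the stated order agrees with the simple trend.
(C) He (period 1, group 18) vs Bi (period 6, group 15): the stated order agrees with the simple trend.
(D) S (period 3, group 16) vs Tl (period 6, group 13): the stated order agrees with the simple trend.
The exception is (A): removing B's lone 2p electron is easier than breaking Be's filled 2s².

(A)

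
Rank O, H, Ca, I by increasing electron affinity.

Ca, H, O, I

H is in period 1, group 1; O is in period 2, group 16; Ca is in period 4, group 2; I is in period 5, group 17.
Adding an electron releases more energy for atoms nearer the top right (short of the noble gases).
These span different periods and groups, so the two trends combine.
H > Ca: period and group pull opposite ways; the down-group shift dominates (73 vs 2 kJ/mol).
O > H: period and group pull opposite ways; the across-period shift dominates (141 vs 73 kJ/mol).
I > O: the two effects oppose for this pair; the across-period effect wins (295 vs 141 kJ/mol).
Approximate values (kJ/mol): H 73, O 141, Ca 2, I 295.
So from lowest to highest: Ca < H < O < I.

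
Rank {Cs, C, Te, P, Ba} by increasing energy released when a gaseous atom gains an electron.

Ba < Cs < P < C < Te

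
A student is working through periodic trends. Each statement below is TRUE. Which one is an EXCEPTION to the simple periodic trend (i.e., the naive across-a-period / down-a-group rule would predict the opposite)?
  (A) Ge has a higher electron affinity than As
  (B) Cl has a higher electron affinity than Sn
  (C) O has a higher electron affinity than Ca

(A)

The general trend: electron affinity increases across a period and decreases down a group.
(A) Ge (period 4, group 14) vs As (period 4, group 15): the stated order contradicts the simple trend.
(B) Cl (period 3, group 17) vs Sn (period 5, group 14): the stated order agrees with the simple trend.
(C) O (period 2, group 16) vs Ca (period 4, group 2): the stated order agrees with the simple trend.
The exception is (A): adding an electron to As's half-filled 4p³ is unfavourable, so Ge (4p²) has the more exothermic EA.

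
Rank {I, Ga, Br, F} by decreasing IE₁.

F is in period 2, group 17; Ga is in period 4, group 13; Br is in period 4, group 17; I is in period 5, group 17.
Across a period the outer electron is held more tightly (higher IE₁); down a group it sits in a higher shell, more shielded, and comes off more easily.
These span different periods and groups, so the two trends combine.
I > Ga: the two effects oppose for this pair; the across-period effect wins (1008 vs 579 kJ/mol).
Br > I: Br sits above I in group 17, so the down-group effect alone puts Br higher.
F > Br: they share group 17; the group trend gives F the larger value.
Tabulated first ionization energy (kJ/mol): F 1681, Ga 579, Br 1140, I 1008.
So from highest to lowest: F > Br > I > Ga.

F > Br > I > Ga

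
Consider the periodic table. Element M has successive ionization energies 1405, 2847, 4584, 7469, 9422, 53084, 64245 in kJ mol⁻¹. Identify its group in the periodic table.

Group 15

Look for the largest jump between consecutive ionization energies: IE6/IE5 ≈ 5.6, far larger than any earlier ratio.
That jump marks the point where a core electron is being removed. So the atom has 5 valence electrons.
A main-group element with 5 valence electrons is in group 15.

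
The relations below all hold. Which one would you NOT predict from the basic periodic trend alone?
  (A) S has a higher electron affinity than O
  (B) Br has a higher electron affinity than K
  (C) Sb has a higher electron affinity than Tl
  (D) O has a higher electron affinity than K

(A)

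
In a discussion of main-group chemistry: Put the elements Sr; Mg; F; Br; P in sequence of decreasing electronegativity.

F is in period 2, group 17; Mg is in period 3, group 2; P is in period 3, group 15; Br is in period 4, group 17; Sr is in period 5, group 2.
EN rises left→right (higher Z_eff, smaller atoms) and falls top→bottom (larger, more shielded atoms).
These span different periods and groups, so the two trends combine.
Mg > Sr: they share group 2; the group trend gives Mg the larger value.
P > Mg: both are in period 3; the period trend gives P the larger value.
Br > P: period and group pull opposite ways; the across-period shift dominates (2.96 vs 2.19).
F > Br: they share group 17; the group trend gives F the larger value.
For reference (Pauling): F 3.98, Mg 1.31, P 2.19, Br 2.96, Sr 0.95.
So from highest to lowest: F > Br > P > Mg > Sr.

F, Br, P, Mg, Sr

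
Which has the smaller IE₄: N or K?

The fourth ionization energy removes an electron from the +3 ion. For each element: N³⁺ still has 2 valence electrons; K³⁺ is already 2 electrons into the core.
Usually core removal costs more than valence removal, but here the competition is close: a tightly held n=2 valence electron can cost more to remove than an n=3 core electron, so the actual values have to decide it.
Approximate IE_4 values (kJ/mol): N 7475, K 5877.
Putting it together, IE_4: K < N.

K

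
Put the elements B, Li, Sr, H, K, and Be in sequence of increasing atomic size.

H is in period 1, group 1; Li is in period 2, group 1; Be is in period 2, group 2; B is in period 2, group 13; K is in period 4, group 1; Sr is in period 5, group 2.
Atomic radius shrinks across a period as nuclear charge pulls the same shell inward, and grows down a group as new shells are added.
Here both period and group differ, so the two effects have to be weighed against each other.
B > H: the two effects oppose for this pair; the down-group effect wins (85 vs 32 pm).
Be > B: Be lies to the left of B in period 2, so the across-period effect alone puts Be larger.
Li > Be: Li lies to the left of Be in period 2, so the across-period effect alone puts Li larger.
Sr > Li: the two effects oppose for this pair; the down-group effect wins (185 vs 133 pm).
K > Sr: period and group pull opposite ways; the across-period shift dominates (196 vs 185 pm).
Approximate values (pm): H 32, Li 133, Be 102, B 85, K 196, Sr 185.
So from smallest to largest: H < B < Be < Li < Sr < K.

H < B < Be < Li < Sr < K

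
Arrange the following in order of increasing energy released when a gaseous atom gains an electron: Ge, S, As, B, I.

B is in period 2, group 13; S is in period 3, group 16; Ge is in period 4, group 14; As is in period 4, group 15; I is in period 5, group 17.
Atoms with high Z_eff and room in the valence shell (especially the halogens) have the most exothermic electron affinities.
These span different periods and groups, so the two trends combine.
As > B: the two effects oppose for this pair; the across-period effect wins (78 vs 27 kJ/mol).
Ge > As: this pair runs against the simple trend — see the exception note.
S > Ge: relative to Ge, both the across-period and down-group shifts push S's electron affinity up.
I > S: the two effects oppose for this pair; the across-period effect wins (295 vs 200 kJ/mol).
Note the exception: Ge has a higher electron affinity than As, contrary to the simple trend — adding an electron to As's half-filled 4p³ is unfavourable, so Ge (4p²) has the more exothermic EA.
Approximate values (kJ/mol): B 27, S 200, Ge 119, As 78, I 295.
So from lowest to highest: B < As < Ge < S < I.

B < As < Ge < S < I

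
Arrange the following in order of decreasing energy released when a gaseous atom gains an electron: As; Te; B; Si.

Te, Si, As, B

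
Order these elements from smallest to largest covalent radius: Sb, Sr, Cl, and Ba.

Cl, Sb, Sr, Ba

Cl is in period 3, group 17; Sr is in period 5, group 2; Sb is in period 5, group 15; Ba is in period 6, group 2.
Atomic radius shrinks across a period as nuclear charge pulls the same shell inward, and grows down a group as new shells are added.
Here both period and group differ, so the two effects have to be weighed against each other.
Sb > Cl: relative to Cl, both the across-period and down-group shifts push Sb's atomic radius up.
Sr > Sb: Sr lies to the left of Sb in period 5, so the across-period effect alone puts Sr larger.
Ba > Sr: they share group 2; the group trend gives Ba the larger value.
Approximate values (pm): Cl 99, Sr 185, Sb 140, Ba 196.
So from smallest to largest: Cl < Sb < Sr < Ba.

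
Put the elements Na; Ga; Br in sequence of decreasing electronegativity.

Br > Ga > Na

Electronegativity increases across a period and decreases down a group, tracking effective nuclear charge and atomic size.
These span different periods and groups, so the two trends combine.
Ga > Na: period and group pull opposite ways; the across-period shift dominates (1.81 vs 0.93).
Br > Ga: both are in period 4; the period trend gives Br the larger value.
Approximate values (Pauling): Na 0.93, Ga 1.81, Br 2.96.
So from highest to lowest: Br > Ga > Na.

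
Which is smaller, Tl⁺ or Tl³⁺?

Tl³⁺

Both ions have Z = 81 protons, but Tl³⁺ has lost more electrons, so its remaining electrons feel a larger effective nuclear charge per electron and are pulled in more tightly.
Higher positive charge → smaller ion, so Tl⁺ > Tl³⁺.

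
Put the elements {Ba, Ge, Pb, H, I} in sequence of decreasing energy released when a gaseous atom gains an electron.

I > Ge > H > Pb > Ba

EA tends to increase across a period and decrease down a group, though the pattern is less regular than for IE or radius.
Here both period and group differ, so the two effects have to be weighed against each other.
Pb > Ba: Pb lies to the right of Ba in period 6, so the across-period effect alone puts Pb higher.
H > Pb: the two effects oppose for this pair; the down-group effect wins (73 vs 35 kJ/mol).
Ge > H: period and group pull opposite ways; the across-period shift dominates (119 vs 73 kJ/mol).
I > Ge: period and group pull opposite ways; the across-period shift dominates (295 vs 119 kJ/mol).
For reference (kJ/mol): H 73, Ge 119, I 295, Ba 14, Pb 35.
So from highest to lowest: I > Ge > H > Pb > Ba.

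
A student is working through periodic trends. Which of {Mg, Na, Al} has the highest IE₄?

After 3 electrons have been removed, what remains? Mg³⁺ is already 1 electron into the core; Na³⁺ is already 2 electrons into the core; Al³⁺ is the bare [Ne] core.
All of these are removing an electron from a noble-gas core or deeper; the smaller core (lower principal quantum number) is held far more tightly, and within a period the higher nuclear charge binds the same core more tightly.
Tabulated IE_4 (kJ/mol): Mg 10543, Na 9543, Al 11577.
Hence IE_4: Na < Mg < Al.

Al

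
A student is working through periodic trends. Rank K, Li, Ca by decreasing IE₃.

Li, Ca, K

After 2 electrons have been removed, what remains? K²⁺ is already 1 electron into the core; Li²⁺ is already 1 electron into the core; Ca²⁺ is the bare [Ar] core.
All of these are removing an electron from a noble-gas core or deeper; the smaller core (lower principal quantum number) is held far more tightly, and within a period the higher nuclear charge binds the same core more tightly.
Tabulated IE_3 (kJ/mol): K 4420, Li 11815, Ca 4912.
Overall IE_3 order: K < Ca < Li.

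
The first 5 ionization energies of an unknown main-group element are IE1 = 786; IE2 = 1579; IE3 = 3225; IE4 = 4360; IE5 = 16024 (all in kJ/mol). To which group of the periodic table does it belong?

Look for the largest jump between consecutive ionization energies: IE5/IE4 ≈ 3.7, far larger than any earlier ratio.
That jump marks the point where a core electron is being removed. So the atom has 4 valence electrons.
A main-group element with 4 valence electrons is in group 14.

Group 14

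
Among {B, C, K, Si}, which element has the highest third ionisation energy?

C

The third ionization energy removes an electron from the +2 ion. For each element: B²⁺ still has 1 valence electron; C²⁺ still has 2 valence electrons; K²⁺ is already 1 electron into the core; Si²⁺ still has 2 valence electrons.
Usually core removal costs more than valence removal, but here the competition is close: a tightly held n=2 valence electron can cost more to remove than an n=3 core electron, so the actual values have to decide it.
Valence configurations: B²⁺ [He]2s¹, C²⁺ [He]2s², Si²⁺ [Ne]3s².
The numbers (kJ/mol): B 3660, C 4620, K 4420, Si 3232.
Hence IE_3: Si < B < K < C.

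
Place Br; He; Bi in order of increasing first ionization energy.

Bi < Br < He

Removing the outermost electron gets harder across a period and easier down a group.
Neither a single period nor a single group — weigh both effects.
Br > Bi: relative to Bi, both the across-period and down-group shifts push Br's first ionization energy up.
He > Br: relative to Br, both the across-period and down-group shifts push He's first ionization energy up.
Approximate values (kJ/mol): He 2372, Br 1140, Bi 703.
So from lowest to highest: Bi < Br < He.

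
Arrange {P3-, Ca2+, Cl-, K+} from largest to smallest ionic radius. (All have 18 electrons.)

P3- > Cl- > K+ > Ca2+

All of these have 18 electrons, so size is governed by nuclear charge alone: the more protons, the stronger the pull on the same electron cloud, and the smaller the ion.
Nuclear charges: Ca2+ (Z=20), K+ (Z=19), Cl- (Z=17), P3- (Z=15).
Largest to smallest: P3- > Cl- > K+ > Ca2+.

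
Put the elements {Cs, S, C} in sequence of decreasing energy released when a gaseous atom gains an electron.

S, C, Cs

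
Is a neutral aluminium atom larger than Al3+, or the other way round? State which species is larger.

Forming Al3+ removes 3 electrons from Al. Fewer electrons for the same nuclear charge means less shielding and a higher Z_eff on the remaining electrons, and for main-group metals the entire outer shell is lost.
A cation is smaller than its parent atom: Al3+ < Al.

Al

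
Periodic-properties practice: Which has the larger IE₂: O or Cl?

O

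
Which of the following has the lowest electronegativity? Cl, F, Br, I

Smaller atoms with higher effective nuclear charge are more electronegative.
All are in group 17, so electronegativity increases up the group.
The lowest electronegativity among these belongs to I.

I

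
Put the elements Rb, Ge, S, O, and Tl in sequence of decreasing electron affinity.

S, O, Ge, Rb, Tl

O is in period 2, group 16; S is in period 3, group 16; Ge is in period 4, group 14; Rb is in period 5, group 1; Tl is in period 6, group 13.
Electron affinity generally becomes more exothermic across a period toward the halogens and less exothermic down a group.
Here both period and group differ, so the two effects have to be weighed against each other.
Rb > Tl: the two effects oppose for this pair; the down-group effect wins (47 vs 19 kJ/mol).
Ge > Rb: relative to Rb, both the across-period and down-group shifts push Ge's electron affinity up.
O > Ge: both effects reinforce here, so O is clearly the higher of the two.
S > O: this pair runs against the simple trend — see the exception note.
Note the exception: S has a higher electron affinity than O, contrary to the simple trend — the compact 2p subshell of O repels the added electron more than S's larger 3p does.
Tabulated electron affinity (kJ/mol): O 141, S 200, Ge 119, Rb 47, Tl 19.
So from highest to lowest: S > O > Ge > Rb > Tl.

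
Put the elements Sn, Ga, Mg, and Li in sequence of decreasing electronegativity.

Li is in period 2, group 1; Mg is in period 3, group 2; Ga is in period 4, group 13; Sn is in period 5, group 14.
Electronegativity increases across a period and decreases down a group, tracking effective nuclear charge and atomic size.
A diagonal step moves right (one effect) and down (the opposite effect) at once.
Mg > Li: period and group pull opposite ways; the across-period shift dominates (1.31 vs 0.98).
Ga > Mg: the two effects oppose for this pair; the across-period effect wins (1.81 vs 1.31).
Sn > Ga: the two effects oppose for this pair; the across-period effect wins (1.96 vs 1.81).
Tabulated electronegativity (Pauling): Li 0.98, Mg 1.31, Ga 1.81, Sn 1.96.
So from highest to lowest: Sn > Ga > Mg > Li.

Sn, Ga, Mg, Li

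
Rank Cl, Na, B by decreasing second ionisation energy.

Na > B > Cl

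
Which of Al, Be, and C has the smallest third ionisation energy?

Al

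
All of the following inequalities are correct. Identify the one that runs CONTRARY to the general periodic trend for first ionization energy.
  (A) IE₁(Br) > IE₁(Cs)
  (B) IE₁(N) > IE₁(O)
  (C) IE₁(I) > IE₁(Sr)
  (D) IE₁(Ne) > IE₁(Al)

The general trend: first ionization energy increases across a period and decreases down a group.
(A) Br (period 4, group 17) vs Cs (period 6, group 1): the stated order agrees with the simple trend.
(B) N (period 2, group 15) vs O (period 2, group 16): the stated order contradicts the simple trend.
(C) I (period 5, group 17) vs Sr (period 5, group 2): the stated order agrees with the simple trend.
(D) Ne (period 2, group 18) vs Al (period 3, group 13): the stated order agrees with the simple trend.
The exception is (B): pairing an electron in O's 2p⁴ costs repulsion energy, so O ionizes more easily than half-filled N (2p³).

(B)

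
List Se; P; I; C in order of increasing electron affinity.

P < C < Se < I

C is in period 2, group 14; P is in period 3, group 15; Se is in period 4, group 16; I is in period 5, group 17.
Electron affinity generally becomes more exothermic across a period toward the halogens and less exothermic down a group.
These sit on a diagonal, where the across-period and down-group effects partly cancel.
C > P: period and group pull opposite ways; the down-group shift dominates (122 vs 72 kJ/mol).
Se > C: the two effects oppose for this pair; the across-period effect wins (195 vs 122 kJ/mol).
I > Se: period and group pull opposite ways; the across-period shift dominates (295 vs 195 kJ/mol).
Tabulated electron affinity (kJ/mol): C 122, P 72, Se 195, I 295.
So from lowest to highest: P < C < Se < I.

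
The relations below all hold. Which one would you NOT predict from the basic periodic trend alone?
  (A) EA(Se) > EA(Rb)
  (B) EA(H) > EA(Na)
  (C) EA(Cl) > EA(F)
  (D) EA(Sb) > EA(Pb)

(C)

The general trend: electron affinity increases across a period and decreases down a group.
(A) Se (period 4, group 16) vs Rb (period 5, group 1): the stated order agrees with the simple trend.
(B) H (period 1, group 1) vs Na (period 3, group 1): the stated order agrees with the simple trend.
(C) Cl (period 3, group 17) vs F (period 2, group 17): the stated order contradicts the simple trend.
(D) Sb (period 5, group 15) vs Pb (period 6, group 14): the stated order agrees with the simple trend.
The exception is (C): F's small 2p subshell makes the incoming electron feel strong e⁻–e⁻ repulsion, so Cl actually releases more energy on gaining an electron.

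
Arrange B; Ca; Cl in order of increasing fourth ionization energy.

IE_4 is the cost of taking one more electron from the +3 cation: B³⁺ is the bare [He] core; Ca³⁺ is already 1 electron into the core; Cl³⁺ still has 4 valence electrons.
Core electrons are held far more tightly than valence electrons, so Ca and B top the IE_4 order.
Approximate IE_4 values (kJ/mol): B 25026, Ca 6491, Cl 5159.
So the fourth ionization energies run Cl < Ca < B.

Cl < Ca < B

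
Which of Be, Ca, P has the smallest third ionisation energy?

The third ionization energy removes an electron from the +2 ion. For each element: Be²⁺ is the bare [He] core; Ca²⁺ is the bare [Ar] core; P²⁺ still has 3 valence electrons.
Core electrons are held far more tightly than valence electrons, so Ca and Be top the IE_3 order.
Approximate IE_3 values (kJ/mol): Be 14849, Ca 4912, P 2914.
Hence IE_3: P < Ca < Be.

P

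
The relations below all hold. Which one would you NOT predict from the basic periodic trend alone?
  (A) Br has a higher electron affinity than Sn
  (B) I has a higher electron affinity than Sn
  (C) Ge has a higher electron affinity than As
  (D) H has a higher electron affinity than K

(C)

The general trend: electron affinity increases across a period and decreases down a group.
(A) Br (period 4, group 17) vs Sn (period 5, group 14): the stated order agrees with the simple trend.
(B) I (period 5, group 17) vs Sn (period 5, group 14): the stated order agrees with the simple trend.
(C) Ge (period 4, group 14) vs As (period 4, group 15): the stated order contradicts the simple trend.
(D) H (period 1, group 1) vs K (period 4, group 1): the stated order agrees with the simple trend.
The exception is (C): adding an electron to As's half-filled 4p³ is unfavourable, so Ge (4p²) has the more exothermic EA.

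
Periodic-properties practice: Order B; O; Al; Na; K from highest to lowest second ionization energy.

IE_2 is the cost of taking one more electron from the +1 cation: B⁺ still has 2 valence electrons; O⁺ still has 5 valence electrons; Al⁺ still has 2 valence electrons; Na⁺ is the bare [Ne] core; K⁺ is the bare [Ar] core.
Usually core removal costs more than valence removal, but here the competition is close: a tightly held n=2 valence electron can cost more to remove than an n=3 core electron, so the actual values have to decide it.
Valence configurations: B⁺ [He]2s², O⁺ [He]2s²2p³, Al⁺ [Ne]3s².
Approximate IE_2 values (kJ/mol): B 2427, O 3388, Al 1817, Na 4562, K 3052.
Putting it together, IE_2: Al < B < K < O < Na.

Na > O > K > B > Al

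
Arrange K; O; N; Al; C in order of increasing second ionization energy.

After 1 electron has been removed, what remains? K⁺ is the bare [Ar] core; O⁺ still has 5 valence electrons; N⁺ still has 4 valence electrons; Al⁺ still has 2 valence electrons; C⁺ still has 3 valence electrons.
Usually core removal costs more than valence removal, but here the competition is close: a tightly held n=2 valence electron can cost more to remove than an n=3 core electron, so the actual values have to decide it.
Valence configurations: O⁺ [He]2s²2p³, N⁺ [He]2s²2p², Al⁺ [Ne]3s², C⁺ [He]2s²2p¹.
Tabulated IE_2 (kJ/mol): K 3052, O 3388, N 2856, Al 1817, C 2353.
So the second ionization energies run Al < C < N < K < O.

Al < C < N < K < O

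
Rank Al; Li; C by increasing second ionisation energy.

The second ionization energy removes an electron from the +1 ion. For each element: Al⁺ still has 2 valence electrons; Li⁺ is the bare [He] core; C⁺ still has 3 valence electrons.
Pulling an electron out of a noble-gas core costs far more than removing a remaining valence electron, so Li sits at the high end of IE_2.
Valence configurations: Al⁺ [Ne]3s², C⁺ [He]2s²2p¹.
Approximate IE_2 values (kJ/mol): Al 1817, Li 7298, C 2353.
Overall IE_2 order: Al < C < Li.

Al, C, Li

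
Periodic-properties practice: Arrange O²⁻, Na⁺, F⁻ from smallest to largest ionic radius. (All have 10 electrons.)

Na⁺, F⁻, O²⁻

All of these have 10 electrons, so size is governed by nuclear charge alone: the more protons, the stronger the pull on the same electron cloud, and the smaller the ion.
Nuclear charges: Na⁺ (Z=11), F⁻ (Z=9), O²⁻ (Z=8).
Smallest to largest: Na⁺ < F⁻ < O²⁻.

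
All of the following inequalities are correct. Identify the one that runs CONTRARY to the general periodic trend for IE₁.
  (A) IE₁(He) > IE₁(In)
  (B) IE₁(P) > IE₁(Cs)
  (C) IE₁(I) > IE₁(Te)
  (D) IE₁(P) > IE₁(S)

(D)

The general trend: IE₁ increases across a period and decreases down a group.
(A) He (period 1, group 18) vs In (period 5, group 13): the stated order agrees with the simple trend.
(B) P (period 3, group 15) vs Cs (period 6, group 1): the stated order agrees with the simple trend.
(C) I (period 5, group 17) vs Te (period 5, group 16): the stated order agrees with the simple trend.
(D) P (period 3, group 15) vs S (period 3, group 16): the stated order contradicts the simple trend.
The exception is (D): S (3p⁴) ionizes more easily than half-filled P (3p³) because the paired 3p electron in S is pushed out by e⁻–e⁻ repulsion.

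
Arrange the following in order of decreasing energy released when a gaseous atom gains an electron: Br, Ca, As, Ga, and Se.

Ca is in period 4, group 2; Ga is in period 4, group 13; As is in period 4, group 15; Se is in period 4, group 16; Br is in period 4, group 17.
Electron affinity generally becomes more exothermic across a period toward the halogens and less exothermic down a group.
All lie in period 4, so electron affinity increases left to right.
So from highest to lowest: Br > Se > As > Ga > Ca.

Br > Se > As > Ga > Ca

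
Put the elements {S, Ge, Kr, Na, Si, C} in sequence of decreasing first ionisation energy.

Kr, C, S, Si, Ge, Na

Across a period the outer electron is held more tightly (higher IE₁); down a group it sits in a higher shell, more shielded, and comes off more easily.
Neither a single period nor a single group — weigh both effects.
Ge > Na: the two effects oppose for this pair; the across-period effect wins (762 vs 496 kJ/mol).
Si > Ge: Si sits above Ge in group 14, so the down-group effect alone puts Si higher.
S > Si: S lies to the right of Si in period 3, so the across-period effect alone puts S higher.
C > S: period and group pull opposite ways; the down-group shift dominates (1086 vs 1000 kJ/mol).
Kr > C: the two effects oppose for this pair; the across-period effect wins (1351 vs 1086 kJ/mol).
Approximate values (kJ/mol): C 1086, Na 496, Si 786, S 1000, Ge 762, Kr 1351.
So from highest to lowest: Kr > C > S > Si > Ge > Na.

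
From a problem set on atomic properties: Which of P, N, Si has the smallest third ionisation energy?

The third ionization energy removes an electron from the +2 ion. For each element: P²⁺ still has 3 valence electrons; N²⁺ still has 3 valence electrons; Si²⁺ still has 2 valence electrons.
All are still removing valence electrons, so compare the +2 ions as you would atoms: IE_3 generally rises across a period (higher Z_eff) and falls down a group (larger shell), subject to the usual subshell exceptions.
Valence configurations: P²⁺ [Ne]3s²3p¹, N²⁺ [He]2s²2p¹, Si²⁺ [Ne]3s².
P²⁺ loses a lone 3p electron whereas Si²⁺ must break into a filled 3s² pair, so IE_3(Si) > IE_3(P) even though P has the higher nuclear charge.
Approximate IE_3 values (kJ/mol): P 2914, N 4578, Si 3232.
Overall IE_3 order: P < Si < N.

P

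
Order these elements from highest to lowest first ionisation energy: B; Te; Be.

Be > Te > B

Be is in period 2, group 2; B is in period 2, group 13; Te is in period 5, group 16.
Removing the outermost electron gets harder across a period and easier down a group.
These span different periods and groups, so the two trends combine.
Te > B: period and group pull opposite ways; the across-period shift dominates (869 vs 801 kJ/mol).
Be > Te: the two effects oppose for this pair; the down-group effect wins (900 vs 869 kJ/mol).
Note the exception: Be has a higher first ionization energy than B, contrary to the simple trend — removing B's lone 2p electron is easier than breaking Be's filled 2s².
For reference (kJ/mol): Be 900, B 801, Te 869.
So from highest to lowest: Be > Te > B.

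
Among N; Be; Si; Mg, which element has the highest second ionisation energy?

After 1 electron has been removed, what remains? N⁺ still has 4 valence electrons; Be⁺ still has 1 valence electron; Si⁺ still has 3 valence electrons; Mg⁺ still has 1 valence electron.
All are still removing valence electrons, so compare the +1 ions as you would atoms: IE_2 generally rises across a period (higher Z_eff) and falls down a group (larger shell), subject to the usual subshell exceptions.
Valence configurations: N⁺ [He]2s²2p², Be⁺ [He]2s¹, Si⁺ [Ne]3s²3p¹, Mg⁺ [Ne]3s¹.
Tabulated IE_2 (kJ/mol): N 2856, Be 1757, Si 1577, Mg 1451.
So the second ionization energies run Mg < Si < Be < N.

N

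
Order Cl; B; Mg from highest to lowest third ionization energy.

Mg, Cl, B

Consider each +2 ion: Cl²⁺ still has 5 valence electrons; B²⁺ still has 1 valence electron; Mg²⁺ is the bare [Ne] core.
Breaking into a closed-shell core is much more expensive than removing a leftover valence electron — Mg has the largest IE_3 here.
Valence configurations: Cl²⁺ [Ne]3s²3p³, B²⁺ [He]2s¹.
The numbers (kJ/mol): Cl 3822, B 3660, Mg 7733.
Putting it together, IE_3: B < Cl < Mg.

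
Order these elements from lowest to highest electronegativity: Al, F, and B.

Smaller atoms with higher effective nuclear charge are more electronegative.
Neither a single period nor a single group — weigh both effects.
B > Al: B sits above Al in group 13, so the down-group effect alone puts B higher.
F > B: both are in period 2; the period trend gives F the larger value.
Approximate values (Pauling): B 2.04, F 3.98, Al 1.61.
So from lowest to highest: Al < B < F.

Al < B < F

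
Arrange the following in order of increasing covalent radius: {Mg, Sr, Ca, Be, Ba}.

Be is in period 2, group 2; Mg is in period 3, group 2; Ca is in period 4, group 2; Sr is in period 5, group 2; Ba is in period 6, group 2.
Radius decreases left→right (rising Z_eff, same n) and increases top→bottom (higher n).
All are in group 2, so atomic radius increases down the group.
So from smallest to largest: Be < Mg < Ca < Sr < Ba.

Be, Mg, Ca, Sr, Ba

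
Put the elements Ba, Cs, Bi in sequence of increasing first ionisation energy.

Cs is in period 6, group 1; Ba is in period 6, group 2; Bi is in period 6, group 15.
Across a period the outer electron is held more tightly (higher IE₁); down a group it sits in a higher shell, more shielded, and comes off more easily.
All lie in period 6, so first ionization energy increases left to right.
So from lowest to highest: Cs < Ba < Bi.

Cs < Ba < Bi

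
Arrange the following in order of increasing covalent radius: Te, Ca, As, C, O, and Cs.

O < C < As < Te < Ca < Cs

C is in period 2, group 14; O is in period 2, group 16; Ca is in period 4, group 2; As is in period 4, group 15; Te is in period 5, group 16; Cs is in period 6, group 1.
Across a period the added protons contract the valence shell; down a group each new principal shell makes the atom larger.
Here both period and group differ, so the two effects have to be weighed against each other.
C > O: C lies to the left of O in period 2, so the across-period effect alone puts C larger.
As > C: the two effects oppose for this pair; the down-group effect wins (121 vs 75 pm).
Te > As: period and group pull opposite ways; the down-group shift dominates (136 vs 121 pm).
Ca > Te: the two effects oppose for this pair; the across-period effect wins (171 vs 136 pm).
Cs > Ca: both effects reinforce here, so Cs is clearly the larger of the two.
For reference (pm): C 75, O 63, Ca 171, As 121, Te 136, Cs 232.
So from smallest to largest: O < C < As < Te < Ca < Cs.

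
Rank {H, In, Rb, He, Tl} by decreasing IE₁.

He, H, Tl, In, Rb

H is in period 1, group 1; He is in period 1, group 18; Rb is in period 5, group 1; In is in period 5, group 13; Tl is in period 6, group 13.
Across a period the outer electron is held more tightly (higher IE₁); down a group it sits in a higher shell, more shielded, and comes off more easily.
Here both period and group differ, so the two effects have to be weighed against each other.
In > Rb: In lies to the right of Rb in period 5, so the across-period effect alone puts In higher.
Tl > In: this pair runs against the simple trend — see the exception note.
H > Tl: the two effects oppose for this pair; the down-group effect wins (1312 vs 589 kJ/mol).
He > H: He lies to the right of H in period 1, so the across-period effect alone puts He higher.
Note the exception: Tl has a higher first ionization energy than In, contrary to the simple trend — relativistic 6s stabilisation and poor 4f/5d shielding distort the trend for the heavy p-block elements.
Approximate values (kJ/mol): H 1312, He 2372, Rb 403, In 558, Tl 589.
So from highest to lowest: He > H > Tl > In > Rb.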